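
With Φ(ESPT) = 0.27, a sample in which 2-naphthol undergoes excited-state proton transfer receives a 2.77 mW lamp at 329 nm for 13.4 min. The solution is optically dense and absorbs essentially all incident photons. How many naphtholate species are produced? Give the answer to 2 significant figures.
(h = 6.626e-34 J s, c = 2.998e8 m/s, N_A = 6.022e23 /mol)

1.0e18 species

Photon energy at 329 nm: hc/λ = (6.626e-34)(2.998e8)/(329e-9) = 6.038e-19 J.
Energy delivered: (2.77 mW)(804 s) = 2.227 J.
Photons incident: 2.227 / 6.038e-19 = 3.688e18, i.e. 3.688e18/6.022e23 = 6.124e-6 mol.
Product: Φ × n_abs = 0.27 × 6.124e-6 = 1.653e-6 mol.
As a count: 1.653e-6 × 6.022e23 = 1.0e18.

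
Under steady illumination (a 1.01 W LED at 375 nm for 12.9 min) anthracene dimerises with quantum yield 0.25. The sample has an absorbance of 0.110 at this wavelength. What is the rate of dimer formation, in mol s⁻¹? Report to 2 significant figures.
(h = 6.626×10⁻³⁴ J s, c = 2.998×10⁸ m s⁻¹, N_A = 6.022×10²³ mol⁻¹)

1.8×10⁻⁷ mol s⁻¹

Photon energy at 375 nm: hc/λ = (6.626×10⁻³⁴)(2.998×10⁸)/(375×10⁻⁹) = 5.297×10⁻¹⁹ J.
Energy delivered: (1.01 W)(774 s) = 781.7 J.
Photons incident: 781.7 / 5.297×10⁻¹⁹ = 1.476×10²¹, i.e. 1.476×10²¹/6.022×10²³ = 0.002451 mol.
Fraction absorbed: 1 − 10^(−0.110) = 0.2238.
Photons absorbed: 0.2238 × 0.002451 = 5.485×10⁻⁴ mol.
Product formed: 0.25 × 5.485×10⁻⁴ = 1.371×10⁻⁴ mol.
Rate: 1.371×10⁻⁴ / 774 s = 1.8×10⁻⁷ mol s⁻¹.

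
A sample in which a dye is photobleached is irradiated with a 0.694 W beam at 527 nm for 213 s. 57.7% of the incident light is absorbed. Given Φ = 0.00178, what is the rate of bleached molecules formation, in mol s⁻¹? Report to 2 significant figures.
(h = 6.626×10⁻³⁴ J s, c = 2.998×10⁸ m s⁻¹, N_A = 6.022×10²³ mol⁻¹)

3.1×10⁻⁹ mol s⁻¹

Photon energy at 527 nm: hc/λ = (6.626×10⁻³⁴)(2.998×10⁸)/(527×10⁻⁹) = 3.769×10⁻¹⁹ J.
Energy delivered: (0.694 W)(213 s) = 147.8 J.
Photons incident: 147.8 / 3.769×10⁻¹⁹ = 3.921×10²⁰, i.e. 3.921×10²⁰/6.022×10²³ = 6.511×10⁻⁴ mol.
Photons absorbed: 0.577 × 6.511×10⁻⁴ = 3.757×10⁻⁴ mol.
Product formed: 0.00178 × 3.757×10⁻⁴ = 6.687×10⁻⁷ mol.
Rate: 6.687×10⁻⁷ / 213 s = 3.1×10⁻⁹ mol s⁻¹.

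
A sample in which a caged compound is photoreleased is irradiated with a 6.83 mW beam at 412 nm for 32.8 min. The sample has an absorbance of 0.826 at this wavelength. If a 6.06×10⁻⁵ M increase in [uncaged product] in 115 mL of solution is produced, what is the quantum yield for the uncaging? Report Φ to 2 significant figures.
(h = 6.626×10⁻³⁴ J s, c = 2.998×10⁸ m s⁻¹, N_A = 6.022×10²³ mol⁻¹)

Φ = 0.18

Product: (6.06×10⁻⁵ M)(0.115 L) = 6.969×10⁻⁶ mol.
Photon energy at 412 nm: hc/λ = (6.626×10⁻³⁴)(2.998×10⁸)/(412×10⁻⁹) = 4.822×10⁻¹⁹ J.
Energy delivered: (6.83 mW)(1968 s) = 13.44 J.
Photons incident: 13.44 / 4.822×10⁻¹⁹ = 2.787×10¹⁹, i.e. 2.787×10¹⁹/6.022×10²³ = 4.628×10⁻⁵ mol.
Fraction absorbed: 1 − 10^(−0.826) = 0.8507.
Photons absorbed: 0.8507 × 4.628×10⁻⁵ = 3.937×10⁻⁵ mol.
Φ = 6.969×10⁻⁶ mol / 3.937×10⁻⁵ mol photons = 0.18.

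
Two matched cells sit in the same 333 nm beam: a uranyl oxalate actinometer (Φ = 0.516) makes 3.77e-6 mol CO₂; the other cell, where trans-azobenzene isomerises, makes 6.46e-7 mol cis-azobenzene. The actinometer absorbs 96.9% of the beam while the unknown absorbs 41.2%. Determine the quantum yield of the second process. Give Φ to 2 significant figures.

Photons absorbed by the actinometer: 3.77e-6 / 0.516 = 7.306e-6 mol.
Incident flux: 7.306e-6 / 0.969 = 7.540e-6 einstein.
Absorbed by unknown: 0.412 × 7.540e-6 = 3.106e-6 mol.
Φ(unknown) = 6.46e-7 / 3.106e-6 = 0.21.

Φ = 0.21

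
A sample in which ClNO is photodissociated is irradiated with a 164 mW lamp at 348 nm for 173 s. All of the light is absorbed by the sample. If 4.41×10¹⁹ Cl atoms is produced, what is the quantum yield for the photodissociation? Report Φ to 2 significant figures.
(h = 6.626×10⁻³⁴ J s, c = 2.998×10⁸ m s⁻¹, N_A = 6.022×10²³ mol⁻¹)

Φ = 0.89

Product: 4.41×10¹⁹ / 6.022×10²³ = 7.323×10⁻⁵ mol.
Photon energy at 348 nm: hc/λ = (6.626×10⁻³⁴)(2.998×10⁸)/(348×10⁻⁹) = 5.708×10⁻¹⁹ J.
Energy delivered: (164 mW)(173 s) = 28.37 J.
Photons incident: 28.37 / 5.708×10⁻¹⁹ = 4.970×10¹⁹, i.e. 4.970×10¹⁹/6.022×10²³ = 8.253×10⁻⁵ mol.
Φ = 7.323×10⁻⁵ mol / 8.253×10⁻⁵ mol photons = 0.89.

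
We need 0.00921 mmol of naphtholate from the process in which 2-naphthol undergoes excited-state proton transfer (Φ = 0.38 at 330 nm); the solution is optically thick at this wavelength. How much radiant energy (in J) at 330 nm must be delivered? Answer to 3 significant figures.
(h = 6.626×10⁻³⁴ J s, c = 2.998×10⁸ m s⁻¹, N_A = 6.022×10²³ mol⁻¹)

Product: 0.00921 mmol = 9.21×10⁻⁶ mol.
Photons that must be absorbed: 9.21×10⁻⁶ / 0.38 = 2.424×10⁻⁵ mol.
Photon energy: hc/λ = 6.020×10⁻¹⁹ J; per mole, 3.625×10⁵ J mol⁻¹.
Energy required: 2.424×10⁻⁵ × 3.625×10⁵ = 8.79 J.

8.79 J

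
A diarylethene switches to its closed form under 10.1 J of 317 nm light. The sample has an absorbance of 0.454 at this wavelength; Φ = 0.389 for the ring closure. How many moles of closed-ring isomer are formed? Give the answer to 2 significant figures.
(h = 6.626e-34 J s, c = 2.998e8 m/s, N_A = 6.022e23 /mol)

Photon energy at 317 nm: hc/λ = (6.626e-34)(2.998e8)/(317e-9) = 6.266e-19 J.
Photons incident: 10.1 / 6.266e-19 = 1.612e19, i.e. 1.612e19/6.022e23 = 2.677e-5 mol.
Fraction absorbed: 1 − 10^(−0.454) = 0.6484.
Photons absorbed: 0.6484 × 2.677e-5 = 1.736e-5 mol.
Product: Φ × n_abs = 0.389 × 1.736e-5 = 6.753e-6 mol.

6.8e-6 mol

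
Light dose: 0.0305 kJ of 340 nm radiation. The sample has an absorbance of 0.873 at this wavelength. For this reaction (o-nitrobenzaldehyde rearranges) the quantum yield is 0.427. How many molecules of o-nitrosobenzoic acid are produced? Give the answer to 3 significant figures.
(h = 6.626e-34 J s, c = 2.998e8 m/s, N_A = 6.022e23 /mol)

1.93e19 molecules

Photon energy at 340 nm: hc/λ = (6.626e-34)(2.998e8)/(340e-9) = 5.843e-19 J.
Incident energy: 0.0305 kJ = 30.5 J.
Photons incident: 30.5 / 5.843e-19 = 5.220e19, i.e. 5.220e19/6.022e23 = 8.668e-5 mol.
Fraction absorbed: 1 − 10^(−0.873) = 0.8660.
Photons absorbed: 0.8660 × 8.668e-5 = 7.506e-5 mol.
Product: Φ × n_abs = 0.427 × 7.506e-5 = 3.205e-5 mol.
As a count: 3.205e-5 × 6.022e23 = 1.93e19.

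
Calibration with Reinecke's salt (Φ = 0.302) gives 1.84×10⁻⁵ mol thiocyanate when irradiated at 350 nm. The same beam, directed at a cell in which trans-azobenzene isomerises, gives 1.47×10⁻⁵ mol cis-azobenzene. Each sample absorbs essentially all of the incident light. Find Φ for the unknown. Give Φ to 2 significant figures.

Photons absorbed by the actinometer: 1.84×10⁻⁵ / 0.302 = 6.093×10⁻⁵ mol.
Φ(unknown) = 1.47×10⁻⁵ / 6.093×10⁻⁵ = 0.24.

Φ = 0.24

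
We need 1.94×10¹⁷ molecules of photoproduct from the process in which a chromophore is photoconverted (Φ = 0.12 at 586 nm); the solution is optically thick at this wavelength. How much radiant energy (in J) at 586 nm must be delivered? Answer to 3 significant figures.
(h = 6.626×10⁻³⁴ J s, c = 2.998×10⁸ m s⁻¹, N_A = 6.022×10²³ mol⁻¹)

0.548 J

Product: 1.94×10¹⁷ / 6.022×10²³ = 3.222×10⁻⁷ mol.
Photons that must be absorbed: 3.222×10⁻⁷ / 0.12 = 2.685×10⁻⁶ mol.
Photon energy: hc/λ = 3.390×10⁻¹⁹ J; per mole, 2.041×10⁵ J mol⁻¹.
Energy required: 2.685×10⁻⁶ × 2.041×10⁵ = 0.548 J.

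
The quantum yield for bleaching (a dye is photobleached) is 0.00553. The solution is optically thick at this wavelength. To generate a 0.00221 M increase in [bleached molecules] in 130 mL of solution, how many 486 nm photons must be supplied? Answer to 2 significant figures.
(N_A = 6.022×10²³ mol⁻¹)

Product: (0.00221 M)(0.13 L) = 2.873×10⁻⁴ mol.
Photons that must be absorbed: 2.873×10⁻⁴ / 0.00553 = 0.05195 mol.
Photon count: 0.05195 × 6.022×10²³ = 3.1×10²².

3.1×10²² photons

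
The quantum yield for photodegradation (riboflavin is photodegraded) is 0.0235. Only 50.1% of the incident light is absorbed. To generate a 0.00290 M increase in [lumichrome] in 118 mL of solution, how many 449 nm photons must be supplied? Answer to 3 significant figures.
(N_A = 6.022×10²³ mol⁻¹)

Product: (0.00290 M)(0.118 L) = 3.422×10⁻⁴ mol.
Photons that must be absorbed: 3.422×10⁻⁴ / 0.0235 = 0.01456 mol.
Incident photons needed: 0.01456 / 0.501 = 0.02906 mol.
Photon count: 0.02906 × 6.022×10²³ = 1.75×10²².

1.75×10²² photons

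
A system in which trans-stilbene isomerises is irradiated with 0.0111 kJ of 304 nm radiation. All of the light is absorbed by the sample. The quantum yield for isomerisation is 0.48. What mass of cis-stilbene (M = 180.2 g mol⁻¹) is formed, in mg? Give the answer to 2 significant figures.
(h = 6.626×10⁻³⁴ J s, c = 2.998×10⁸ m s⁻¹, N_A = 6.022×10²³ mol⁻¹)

Photon energy at 304 nm: hc/λ = (6.626×10⁻³⁴)(2.998×10⁸)/(304×10⁻⁹) = 6.534×10⁻¹⁹ J.
Incident energy: 0.0111 kJ = 11.1 J.
Photons incident: 11.1 / 6.534×10⁻¹⁹ = 1.699×10¹⁹, i.e. 1.699×10¹⁹/6.022×10²³ = 2.821×10⁻⁵ mol.
Product: Φ × n_abs = 0.48 × 2.821×10⁻⁵ = 1.354×10⁻⁵ mol.
Mass: 1.354×10⁻⁵ × 180.2 = 0.002440 g = 2.4 mg.

2.4 mg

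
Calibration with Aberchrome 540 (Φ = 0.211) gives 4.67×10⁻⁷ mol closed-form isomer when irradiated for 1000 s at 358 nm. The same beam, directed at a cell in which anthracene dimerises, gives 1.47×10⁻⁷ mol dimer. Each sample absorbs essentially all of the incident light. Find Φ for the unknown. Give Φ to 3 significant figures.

Photons absorbed by the actinometer: 4.67×10⁻⁷ / 0.211 = 2.213×10⁻⁶ mol.
Φ(unknown) = 1.47×10⁻⁷ / 2.213×10⁻⁶ = 0.0664.

Φ = 0.0664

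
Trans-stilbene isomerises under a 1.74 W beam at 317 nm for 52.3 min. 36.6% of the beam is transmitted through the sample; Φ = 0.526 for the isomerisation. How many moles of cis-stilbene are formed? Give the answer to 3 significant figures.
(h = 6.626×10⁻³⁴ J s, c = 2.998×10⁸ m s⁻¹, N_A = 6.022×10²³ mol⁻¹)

0.00483 mol

Photon energy at 317 nm: hc/λ = (6.626×10⁻³⁴)(2.998×10⁸)/(317×10⁻⁹) = 6.266×10⁻¹⁹ J.
Energy delivered: (1.74 W)(3138 s) = 5460 J.
Photons incident: 5460 / 6.266×10⁻¹⁹ = 8.714×10²¹, i.e. 8.714×10²¹/6.022×10²³ = 0.01447 mol.
Fraction absorbed: 1 − 36.6/100 = 0.6340.
Photons absorbed: 0.6340 × 0.01447 = 0.009174 mol.
Product: Φ × n_abs = 0.526 × 0.009174 = 0.004826 mol.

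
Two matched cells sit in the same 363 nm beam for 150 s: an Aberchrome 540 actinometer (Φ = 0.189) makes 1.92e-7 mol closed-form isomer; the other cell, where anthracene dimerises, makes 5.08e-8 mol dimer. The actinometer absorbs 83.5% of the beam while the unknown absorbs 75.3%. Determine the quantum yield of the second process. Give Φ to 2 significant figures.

Photons absorbed by the actinometer: 1.92e-7 / 0.189 = 1.016e-6 mol.
Incident flux: 1.016e-6 / 0.835 = 1.217e-6 einstein.
Absorbed by unknown: 0.753 × 1.217e-6 = 9.164e-7 mol.
Φ(unknown) = 5.08e-8 / 9.164e-7 = 0.055.

Φ = 0.055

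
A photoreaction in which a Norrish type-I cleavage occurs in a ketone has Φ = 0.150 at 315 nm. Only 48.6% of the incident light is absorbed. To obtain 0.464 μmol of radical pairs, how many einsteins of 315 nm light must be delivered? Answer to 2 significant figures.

6.4×10⁻⁶ einstein

Product: 0.464 μmol = 4.64×10⁻⁷ mol.
Photons that must be absorbed: 4.64×10⁻⁷ / 0.150 = 3.093×10⁻⁶ mol.
Incident photons needed: 3.093×10⁻⁶ / 0.486 = 6.364×10⁻⁶ mol.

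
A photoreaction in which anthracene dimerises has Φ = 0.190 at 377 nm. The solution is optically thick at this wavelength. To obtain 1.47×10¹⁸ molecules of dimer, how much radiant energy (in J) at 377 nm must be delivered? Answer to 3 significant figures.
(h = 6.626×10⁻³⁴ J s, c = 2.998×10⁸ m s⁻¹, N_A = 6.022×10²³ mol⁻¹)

4.08 J

Product: 1.47×10¹⁸ / 6.022×10²³ = 2.441×10⁻⁶ mol.
Photons that must be absorbed: 2.441×10⁻⁶ / 0.190 = 1.285×10⁻⁵ mol.
Photon energy: hc/λ = 5.269×10⁻¹⁹ J; per mole, 3.173×10⁵ J mol⁻¹.
Energy required: 1.285×10⁻⁵ × 3.173×10⁵ = 4.08 J.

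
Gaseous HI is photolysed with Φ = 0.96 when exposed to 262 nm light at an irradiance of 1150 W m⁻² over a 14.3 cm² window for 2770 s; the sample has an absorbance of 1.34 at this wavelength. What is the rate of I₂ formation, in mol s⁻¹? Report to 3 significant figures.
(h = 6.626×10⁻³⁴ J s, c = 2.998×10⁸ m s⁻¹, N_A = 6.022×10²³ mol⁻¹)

3.30×10⁻⁶ mol s⁻¹

Photon energy at 262 nm: hc/λ = (6.626×10⁻³⁴)(2.998×10⁸)/(262×10⁻⁹) = 7.582×10⁻¹⁹ J.
Energy delivered: (1150 W m⁻²)(14.3×10⁻⁴ m²)(2770 s) = 4555 J.
Photons incident: 4555 / 7.582×10⁻¹⁹ = 6.008×10²¹, i.e. 6.008×10²¹/6.022×10²³ = 0.009977 mol.
Fraction absorbed: 1 − 10^(−1.34) = 0.9543.
Photons absorbed: 0.9543 × 0.009977 = 0.009521 mol.
Product formed: 0.96 × 0.009521 = 0.009140 mol.
Rate: 0.009140 / 2770 s = 3.30×10⁻⁶ mol s⁻¹.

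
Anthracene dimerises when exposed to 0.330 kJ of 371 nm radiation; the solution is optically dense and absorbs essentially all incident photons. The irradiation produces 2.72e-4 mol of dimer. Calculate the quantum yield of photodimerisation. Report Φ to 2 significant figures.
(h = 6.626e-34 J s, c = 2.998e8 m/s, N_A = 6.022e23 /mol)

Photon energy at 371 nm: hc/λ = (6.626e-34)(2.998e8)/(371e-9) = 5.354e-19 J.
Incident energy: 0.330 kJ = 330 J.
Photons incident: 330 / 5.354e-19 = 6.164e20, i.e. 6.164e20/6.022e23 = 0.001024 mol.
Φ = 2.72e-4 mol / 0.001024 mol photons = 0.27.

Φ = 0.27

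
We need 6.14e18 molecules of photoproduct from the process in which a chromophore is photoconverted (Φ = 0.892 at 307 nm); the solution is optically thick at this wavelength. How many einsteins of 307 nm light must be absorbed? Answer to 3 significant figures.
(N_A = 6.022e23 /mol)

Product: 6.14e18 / 6.022e23 = 1.020e-5 mol.
Photons that must be absorbed: 1.020e-5 / 0.892 = 1.143e-5 mol.

1.14e-5 einstein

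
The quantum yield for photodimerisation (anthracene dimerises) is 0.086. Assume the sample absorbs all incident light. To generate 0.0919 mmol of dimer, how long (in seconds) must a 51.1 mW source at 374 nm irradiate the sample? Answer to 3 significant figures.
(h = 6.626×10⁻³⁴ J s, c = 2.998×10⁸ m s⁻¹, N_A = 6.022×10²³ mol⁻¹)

Product: 0.0919 mmol = 9.19×10⁻⁵ mol.
Photons that must be absorbed: 9.19×10⁻⁵ / 0.086 = 0.001069 mol.
Photon energy: hc/λ = 5.311×10⁻¹⁹ J; per mole, 3.198×10⁵ J mol⁻¹.
Energy required: 0.001069 × 3.198×10⁵ = 341.9 J.
Time: 341.9 J / 0.0511 W = 6690 s.

t ≈ 6690 s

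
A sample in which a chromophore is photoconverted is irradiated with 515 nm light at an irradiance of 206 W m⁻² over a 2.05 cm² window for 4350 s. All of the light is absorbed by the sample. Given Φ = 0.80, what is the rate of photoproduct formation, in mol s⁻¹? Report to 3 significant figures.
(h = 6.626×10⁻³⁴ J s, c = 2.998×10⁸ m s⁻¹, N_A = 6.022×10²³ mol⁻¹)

1.45×10⁻⁷ mol s⁻¹

Photon energy at 515 nm: hc/λ = (6.626×10⁻³⁴)(2.998×10⁸)/(515×10⁻⁹) = 3.857×10⁻¹⁹ J.
Energy delivered: (206 W m⁻²)(2.05×10⁻⁴ m²)(4350 s) = 183.7 J.
Photons incident: 183.7 / 3.857×10⁻¹⁹ = 4.763×10²⁰, i.e. 4.763×10²⁰/6.022×10²³ = 7.909×10⁻⁴ mol.
Product formed: 0.80 × 7.909×10⁻⁴ = 6.327×10⁻⁴ mol.
Rate: 6.327×10⁻⁴ / 4350 s = 1.45×10⁻⁷ mol s⁻¹.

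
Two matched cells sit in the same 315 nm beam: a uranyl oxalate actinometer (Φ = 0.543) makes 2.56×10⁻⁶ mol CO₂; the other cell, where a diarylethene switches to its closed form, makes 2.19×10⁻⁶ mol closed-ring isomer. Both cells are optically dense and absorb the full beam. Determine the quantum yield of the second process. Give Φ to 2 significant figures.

Photons absorbed by the actinometer: 2.56×10⁻⁶ / 0.543 = 4.715×10⁻⁶ mol.
Φ(unknown) = 2.19×10⁻⁶ / 4.715×10⁻⁶ = 0.46.

Φ = 0.46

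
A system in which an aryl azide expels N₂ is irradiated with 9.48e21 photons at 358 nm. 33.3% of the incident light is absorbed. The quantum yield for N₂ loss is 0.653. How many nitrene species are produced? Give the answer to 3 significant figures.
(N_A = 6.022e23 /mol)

Moles of photons: 9.48e21 / 6.022e23 = 0.01574 mol.
Photons absorbed: 0.333 × 0.01574 = 0.005241 mol.
Product: Φ × n_abs = 0.653 × 0.005241 = 0.003422 mol.
As a count: 0.003422 × 6.022e23 = 2.06e21.

2.06e21 species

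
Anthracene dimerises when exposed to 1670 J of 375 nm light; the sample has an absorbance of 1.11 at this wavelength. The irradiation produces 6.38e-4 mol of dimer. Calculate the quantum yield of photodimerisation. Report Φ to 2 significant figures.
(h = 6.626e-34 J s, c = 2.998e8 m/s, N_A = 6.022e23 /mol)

Photon energy at 375 nm: hc/λ = (6.626e-34)(2.998e8)/(375e-9) = 5.297e-19 J.
Photons incident: 1670 / 5.297e-19 = 3.153e21, i.e. 3.153e21/6.022e23 = 0.005236 mol.
Fraction absorbed: 1 − 10^(−1.11) = 0.9224.
Photons absorbed: 0.9224 × 0.005236 = 0.004830 mol.
Φ = 6.38e-4 mol / 0.004830 mol photons = 0.13.

Φ = 0.13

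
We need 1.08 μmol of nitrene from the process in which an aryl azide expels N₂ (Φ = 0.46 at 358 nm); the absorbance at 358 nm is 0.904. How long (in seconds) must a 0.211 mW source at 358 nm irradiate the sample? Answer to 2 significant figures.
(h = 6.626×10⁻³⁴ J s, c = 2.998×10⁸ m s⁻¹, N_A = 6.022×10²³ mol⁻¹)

t ≈ 4200 s

Product: 1.08 μmol = 1.08×10⁻⁶ mol.
Photons that must be absorbed: 1.08×10⁻⁶ / 0.46 = 2.348×10⁻⁶ mol.
Fraction absorbed: 1 − 10^(−0.904) = 0.8753.
Incident photons needed: 2.348×10⁻⁶ / 0.8753 = 2.683×10⁻⁶ mol.
Photon energy: hc/λ = 5.549×10⁻¹⁹ J; per mole, 3.342×10⁵ J mol⁻¹.
Energy required: 2.683×10⁻⁶ × 3.342×10⁵ = 0.8967 J.
Time: 0.8967 J / 0.000211 W = 4200 s.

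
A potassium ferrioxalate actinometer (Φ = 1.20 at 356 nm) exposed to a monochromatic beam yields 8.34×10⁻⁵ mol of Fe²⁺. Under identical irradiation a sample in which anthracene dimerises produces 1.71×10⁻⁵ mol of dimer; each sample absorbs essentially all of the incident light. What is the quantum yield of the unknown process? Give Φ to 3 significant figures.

Photons absorbed by the actinometer: 8.34×10⁻⁵ / 1.20 = 6.950×10⁻⁵ mol.
Φ(unknown) = 1.71×10⁻⁵ / 6.950×10⁻⁵ = 0.246.

Φ = 0.246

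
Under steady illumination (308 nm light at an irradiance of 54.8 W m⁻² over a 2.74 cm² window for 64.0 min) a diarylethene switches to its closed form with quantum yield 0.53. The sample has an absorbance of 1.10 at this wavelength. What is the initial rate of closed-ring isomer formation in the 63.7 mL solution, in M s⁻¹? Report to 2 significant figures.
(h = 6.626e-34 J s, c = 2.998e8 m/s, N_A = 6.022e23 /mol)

3.0e-7 M s⁻¹

Photon energy at 308 nm: hc/λ = (6.626e-34)(2.998e8)/(308e-9) = 6.450e-19 J.
Energy delivered: (54.8 W m⁻²)(2.74e-4 m²)(3840 s) = 57.66 J.
Photons incident: 57.66 / 6.450e-19 = 8.940e19, i.e. 8.940e19/6.022e23 = 1.485e-4 mol.
Fraction absorbed: 1 − 10^(−1.10) = 0.9206.
Photons absorbed: 0.9206 × 1.485e-4 = 1.367e-4 mol.
Product formed: 0.53 × 1.367e-4 = 7.245e-5 mol.
Rate: 7.245e-5 mol / (3840 s × 0.0637 L) = 3.0e-7 M s⁻¹.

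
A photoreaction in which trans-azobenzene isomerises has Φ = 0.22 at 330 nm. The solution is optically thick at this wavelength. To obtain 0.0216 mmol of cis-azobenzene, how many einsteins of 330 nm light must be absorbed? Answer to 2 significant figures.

Product: 0.0216 mmol = 2.16×10⁻⁵ mol.
Photons that must be absorbed: 2.16×10⁻⁵ / 0.22 = 9.818×10⁻⁵ mol.

9.8×10⁻⁵ einstein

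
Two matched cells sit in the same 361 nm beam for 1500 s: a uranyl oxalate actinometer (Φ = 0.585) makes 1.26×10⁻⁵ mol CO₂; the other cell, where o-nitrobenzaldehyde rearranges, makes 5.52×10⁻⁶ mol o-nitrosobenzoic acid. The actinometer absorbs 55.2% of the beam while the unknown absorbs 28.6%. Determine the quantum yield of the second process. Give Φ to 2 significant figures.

Φ = 0.49

Photons absorbed by the actinometer: 1.26×10⁻⁵ / 0.585 = 2.154×10⁻⁵ mol.
Incident flux: 2.154×10⁻⁵ / 0.552 = 3.902×10⁻⁵ einstein.
Absorbed by unknown: 0.286 × 3.902×10⁻⁵ = 1.116×10⁻⁵ mol.
Φ(unknown) = 5.52×10⁻⁶ / 1.116×10⁻⁵ = 0.49.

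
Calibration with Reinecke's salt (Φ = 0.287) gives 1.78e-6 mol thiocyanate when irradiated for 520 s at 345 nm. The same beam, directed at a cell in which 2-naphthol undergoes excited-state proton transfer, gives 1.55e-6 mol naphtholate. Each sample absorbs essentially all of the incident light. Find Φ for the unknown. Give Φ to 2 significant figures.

Φ = 0.25

Photons absorbed by the actinometer: 1.78e-6 / 0.287 = 6.202e-6 mol.
Φ(unknown) = 1.55e-6 / 6.202e-6 = 0.25.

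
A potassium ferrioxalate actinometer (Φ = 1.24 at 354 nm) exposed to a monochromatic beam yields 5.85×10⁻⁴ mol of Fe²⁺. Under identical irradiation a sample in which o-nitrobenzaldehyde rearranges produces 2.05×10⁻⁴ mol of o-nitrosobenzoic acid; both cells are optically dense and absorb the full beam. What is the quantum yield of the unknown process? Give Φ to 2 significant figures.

Photons absorbed by the actinometer: 5.85×10⁻⁴ / 1.24 = 4.718×10⁻⁴ mol.
Φ(unknown) = 2.05×10⁻⁴ / 4.718×10⁻⁴ = 0.43.

Φ = 0.43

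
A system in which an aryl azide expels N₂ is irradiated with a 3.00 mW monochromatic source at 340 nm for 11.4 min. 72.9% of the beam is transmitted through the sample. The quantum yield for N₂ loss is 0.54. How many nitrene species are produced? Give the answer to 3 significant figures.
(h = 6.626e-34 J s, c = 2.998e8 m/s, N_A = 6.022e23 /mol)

Photon energy at 340 nm: hc/λ = (6.626e-34)(2.998e8)/(340e-9) = 5.843e-19 J.
Energy delivered: (3.00 mW)(684 s) = 2.052 J.
Photons incident: 2.052 / 5.843e-19 = 3.512e18, i.e. 3.512e18/6.022e23 = 5.832e-6 mol.
Fraction absorbed: 1 − 72.9/100 = 0.2710.
Photons absorbed: 0.2710 × 5.832e-6 = 1.580e-6 mol.
Product: Φ × n_abs = 0.54 × 1.580e-6 = 8.532e-7 mol.
As a count: 8.532e-7 × 6.022e23 = 5.14e17.

5.14e17 species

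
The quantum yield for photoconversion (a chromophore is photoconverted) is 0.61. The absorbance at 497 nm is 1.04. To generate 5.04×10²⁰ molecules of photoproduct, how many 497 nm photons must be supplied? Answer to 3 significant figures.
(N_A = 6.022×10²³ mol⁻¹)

Product: 5.04×10²⁰ / 6.022×10²³ = 8.369×10⁻⁴ mol.
Photons that must be absorbed: 8.369×10⁻⁴ / 0.61 = 0.001372 mol.
Fraction absorbed: 1 − 10^(−1.04) = 0.9088.
Incident photons needed: 0.001372 / 0.9088 = 0.001510 mol.
Photon count: 0.001510 × 6.022×10²³ = 9.09×10²⁰.

9.09×10²⁰ photons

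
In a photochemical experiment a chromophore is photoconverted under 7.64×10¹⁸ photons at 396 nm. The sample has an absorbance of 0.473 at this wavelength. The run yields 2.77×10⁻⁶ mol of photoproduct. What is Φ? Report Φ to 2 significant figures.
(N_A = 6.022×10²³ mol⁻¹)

Φ = 0.33

Moles of photons: 7.64×10¹⁸ / 6.022×10²³ = 1.269×10⁻⁵ mol.
Fraction absorbed: 1 − 10^(−0.473) = 0.6635.
Photons absorbed: 0.6635 × 1.269×10⁻⁵ = 8.420×10⁻⁶ mol.
Φ = 2.77×10⁻⁶ mol / 8.420×10⁻⁶ mol photons = 0.33.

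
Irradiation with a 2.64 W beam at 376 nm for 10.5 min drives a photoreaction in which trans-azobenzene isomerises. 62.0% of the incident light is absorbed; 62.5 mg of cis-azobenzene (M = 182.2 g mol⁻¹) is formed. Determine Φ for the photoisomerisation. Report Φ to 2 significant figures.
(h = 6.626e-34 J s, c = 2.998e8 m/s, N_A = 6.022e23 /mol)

Φ = 0.11

Product: 62.5 mg / 182.2 g mol⁻¹ = 3.430e-4 mol.
Photon energy at 376 nm: hc/λ = (6.626e-34)(2.998e8)/(376e-9) = 5.283e-19 J.
Energy delivered: (2.64 W)(630 s) = 1663 J.
Photons incident: 1663 / 5.283e-19 = 3.148e21, i.e. 3.148e21/6.022e23 = 0.005227 mol.
Photons absorbed: 0.620 × 0.005227 = 0.003241 mol.
Φ = 3.430e-4 mol / 0.003241 mol photons = 0.11.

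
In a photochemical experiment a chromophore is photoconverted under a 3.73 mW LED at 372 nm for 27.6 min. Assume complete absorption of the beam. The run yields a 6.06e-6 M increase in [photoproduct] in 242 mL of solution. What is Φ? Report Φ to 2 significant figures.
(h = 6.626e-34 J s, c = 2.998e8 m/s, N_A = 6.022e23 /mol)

Product: (6.06e-6 M)(0.242 L) = 1.467e-6 mol.
Photon energy at 372 nm: hc/λ = (6.626e-34)(2.998e8)/(372e-9) = 5.340e-19 J.
Energy delivered: (3.73 mW)(1656 s) = 6.177 J.
Photons incident: 6.177 / 5.340e-19 = 1.157e19, i.e. 1.157e19/6.022e23 = 1.921e-5 mol.
Φ = 1.467e-6 mol / 1.921e-5 mol photons = 0.076.

Φ = 0.076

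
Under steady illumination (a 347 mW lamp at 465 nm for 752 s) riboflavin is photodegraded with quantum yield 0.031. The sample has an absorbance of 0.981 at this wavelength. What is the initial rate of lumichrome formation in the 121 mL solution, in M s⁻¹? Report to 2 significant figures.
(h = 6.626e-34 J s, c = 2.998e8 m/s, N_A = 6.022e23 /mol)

Photon energy at 465 nm: hc/λ = (6.626e-34)(2.998e8)/(465e-9) = 4.272e-19 J.
Energy delivered: (347 mW)(752 s) = 260.9 J.
Photons incident: 260.9 / 4.272e-19 = 6.107e20, i.e. 6.107e20/6.022e23 = 0.001014 mol.
Fraction absorbed: 1 − 10^(−0.981) = 0.8955.
Photons absorbed: 0.8955 × 0.001014 = 9.080e-4 mol.
Product formed: 0.031 × 9.080e-4 = 2.815e-5 mol.
Rate: 2.815e-5 mol / (752 s × 0.121 L) = 3.1e-7 M s⁻¹.

3.1e-7 M s⁻¹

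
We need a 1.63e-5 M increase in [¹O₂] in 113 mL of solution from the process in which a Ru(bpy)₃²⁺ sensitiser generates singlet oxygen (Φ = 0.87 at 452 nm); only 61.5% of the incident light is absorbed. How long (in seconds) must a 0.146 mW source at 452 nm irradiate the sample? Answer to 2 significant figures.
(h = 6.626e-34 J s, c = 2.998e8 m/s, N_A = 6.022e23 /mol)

t ≈ 6200 s

Product: (1.63e-5 M)(0.113 L) = 1.842e-6 mol.
Photons that must be absorbed: 1.842e-6 / 0.87 = 2.117e-6 mol.
Incident photons needed: 2.117e-6 / 0.615 = 3.442e-6 mol.
Photon energy: hc/λ = 4.395e-19 J; per mole, 2.647e5 J mol⁻¹.
Energy required: 3.442e-6 × 2.647e5 = 0.9111 J.
Time: 0.9111 J / 0.000146 W = 6200 s.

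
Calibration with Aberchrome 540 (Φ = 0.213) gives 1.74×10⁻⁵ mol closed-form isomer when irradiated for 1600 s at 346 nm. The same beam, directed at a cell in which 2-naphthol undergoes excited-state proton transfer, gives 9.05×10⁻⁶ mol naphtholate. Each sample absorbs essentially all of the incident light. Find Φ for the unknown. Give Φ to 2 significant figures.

Φ = 0.11

Photons absorbed by the actinometer: 1.74×10⁻⁵ / 0.213 = 8.169×10⁻⁵ mol.
Φ(unknown) = 9.05×10⁻⁶ / 8.169×10⁻⁵ = 0.11.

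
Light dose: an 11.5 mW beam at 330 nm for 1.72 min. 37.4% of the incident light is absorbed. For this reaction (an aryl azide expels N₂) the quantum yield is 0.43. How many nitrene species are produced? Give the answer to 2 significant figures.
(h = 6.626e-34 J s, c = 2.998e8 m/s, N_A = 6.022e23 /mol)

Photon energy at 330 nm: hc/λ = (6.626e-34)(2.998e8)/(330e-9) = 6.020e-19 J.
Energy delivered: (11.5 mW)(103.2 s) = 1.187 J.
Photons incident: 1.187 / 6.020e-19 = 1.972e18, i.e. 1.972e18/6.022e23 = 3.275e-6 mol.
Photons absorbed: 0.374 × 3.275e-6 = 1.225e-6 mol.
Product: Φ × n_abs = 0.43 × 1.225e-6 = 5.268e-7 mol.
As a count: 5.268e-7 × 6.022e23 = 3.2e17.

3.2e17 species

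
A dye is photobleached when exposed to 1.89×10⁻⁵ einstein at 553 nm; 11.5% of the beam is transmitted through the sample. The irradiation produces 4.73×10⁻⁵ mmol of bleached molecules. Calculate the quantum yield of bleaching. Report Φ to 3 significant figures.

Product: 4.73×10⁻⁵ mmol = 4.73×10⁻⁸ mol.
Fraction absorbed: 1 − 11.5/100 = 0.8850.
Photons absorbed: 0.8850 × 1.89×10⁻⁵ = 1.673×10⁻⁵ mol.
Φ = 4.73×10⁻⁸ mol / 1.673×10⁻⁵ mol photons = 0.00283.

Φ = 0.00283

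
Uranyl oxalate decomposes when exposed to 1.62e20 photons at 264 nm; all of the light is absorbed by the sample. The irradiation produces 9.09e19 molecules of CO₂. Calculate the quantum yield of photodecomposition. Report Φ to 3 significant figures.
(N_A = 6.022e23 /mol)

Product: 9.09e19 / 6.022e23 = 1.509e-4 mol.
Moles of photons: 1.62e20 / 6.022e23 = 2.690e-4 mol.
Φ = 1.509e-4 mol / 2.690e-4 mol photons = 0.561.

Φ = 0.561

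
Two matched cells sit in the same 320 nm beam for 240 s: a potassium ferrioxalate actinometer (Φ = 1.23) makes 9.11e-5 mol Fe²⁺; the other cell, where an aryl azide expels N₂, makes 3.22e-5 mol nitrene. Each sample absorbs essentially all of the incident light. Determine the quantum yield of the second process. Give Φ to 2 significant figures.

Φ = 0.43

Photons absorbed by the actinometer: 9.11e-5 / 1.23 = 7.407e-5 mol.
Φ(unknown) = 3.22e-5 / 7.407e-5 = 0.43.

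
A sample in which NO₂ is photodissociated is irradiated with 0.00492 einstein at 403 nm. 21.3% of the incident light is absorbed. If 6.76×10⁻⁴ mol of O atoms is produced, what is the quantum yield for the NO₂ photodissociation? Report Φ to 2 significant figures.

Φ = 0.65

Photons absorbed: 0.213 × 0.00492 = 0.001048 mol.
Φ = 6.76×10⁻⁴ mol / 0.001048 mol photons = 0.65.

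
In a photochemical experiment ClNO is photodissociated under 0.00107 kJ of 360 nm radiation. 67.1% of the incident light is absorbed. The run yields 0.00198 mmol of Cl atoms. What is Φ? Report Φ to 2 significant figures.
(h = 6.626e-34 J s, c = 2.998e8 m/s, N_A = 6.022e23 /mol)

Product: 0.00198 mmol = 1.98e-6 mol.
Photon energy at 360 nm: hc/λ = (6.626e-34)(2.998e8)/(360e-9) = 5.518e-19 J.
Incident energy: 0.00107 kJ = 1.07 J.
Photons incident: 1.07 / 5.518e-19 = 1.939e18, i.e. 1.939e18/6.022e23 = 3.220e-6 mol.
Photons absorbed: 0.671 × 3.220e-6 = 2.161e-6 mol.
Φ = 1.98e-6 mol / 2.161e-6 mol photons = 0.92.

Φ = 0.92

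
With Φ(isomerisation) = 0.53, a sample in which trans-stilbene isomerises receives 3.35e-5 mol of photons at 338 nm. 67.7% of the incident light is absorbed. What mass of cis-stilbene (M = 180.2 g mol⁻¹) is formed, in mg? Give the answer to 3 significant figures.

2.17 mg

Photons absorbed: 0.677 × 3.35e-5 = 2.268e-5 mol.
Product: Φ × n_abs = 0.53 × 2.268e-5 = 1.202e-5 mol.
Mass: 1.202e-5 × 180.2 = 0.002166 g = 2.17 mg.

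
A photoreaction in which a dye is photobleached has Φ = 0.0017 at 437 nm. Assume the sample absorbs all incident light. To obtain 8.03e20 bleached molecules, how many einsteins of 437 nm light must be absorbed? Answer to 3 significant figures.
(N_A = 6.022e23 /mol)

0.784 einstein

Product: 8.03e20 / 6.022e23 = 0.001333 mol.
Photons that must be absorbed: 0.001333 / 0.0017 = 0.7841 mol.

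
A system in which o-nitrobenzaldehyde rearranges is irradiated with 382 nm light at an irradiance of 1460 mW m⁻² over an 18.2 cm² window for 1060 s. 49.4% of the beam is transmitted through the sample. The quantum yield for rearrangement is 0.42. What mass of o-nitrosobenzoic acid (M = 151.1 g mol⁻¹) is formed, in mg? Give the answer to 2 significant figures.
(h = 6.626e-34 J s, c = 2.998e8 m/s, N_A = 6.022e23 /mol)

0.29 mg

Photon energy at 382 nm: hc/λ = (6.626e-34)(2.998e8)/(382e-9) = 5.200e-19 J.
Energy delivered: (1460 mW m⁻²)(18.2e-4 m²)(1060 s) = 2.817 J.
Photons incident: 2.817 / 5.200e-19 = 5.417e18, i.e. 5.417e18/6.022e23 = 8.995e-6 mol.
Fraction absorbed: 1 − 49.4/100 = 0.5060.
Photons absorbed: 0.5060 × 8.995e-6 = 4.551e-6 mol.
Product: Φ × n_abs = 0.42 × 4.551e-6 = 1.911e-6 mol.
Mass: 1.911e-6 × 151.1 = 2.888e-4 g = 0.29 mg.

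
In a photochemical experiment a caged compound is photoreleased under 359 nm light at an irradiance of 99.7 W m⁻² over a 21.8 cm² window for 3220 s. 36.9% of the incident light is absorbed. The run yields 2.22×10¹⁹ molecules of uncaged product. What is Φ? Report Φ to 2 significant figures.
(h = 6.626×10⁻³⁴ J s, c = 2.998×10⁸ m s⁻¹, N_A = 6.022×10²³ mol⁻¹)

Φ = 0.048

Product: 2.22×10¹⁹ / 6.022×10²³ = 3.686×10⁻⁵ mol.
Photon energy at 359 nm: hc/λ = (6.626×10⁻³⁴)(2.998×10⁸)/(359×10⁻⁹) = 5.533×10⁻¹⁹ J.
Energy delivered: (99.7 W m⁻²)(21.8×10⁻⁴ m²)(3220 s) = 699.9 J.
Photons incident: 699.9 / 5.533×10⁻¹⁹ = 1.265×10²¹, i.e. 1.265×10²¹/6.022×10²³ = 0.002101 mol.
Photons absorbed: 0.369 × 0.002101 = 7.753×10⁻⁴ mol.
Φ = 3.686×10⁻⁵ mol / 7.753×10⁻⁴ mol photons = 0.048.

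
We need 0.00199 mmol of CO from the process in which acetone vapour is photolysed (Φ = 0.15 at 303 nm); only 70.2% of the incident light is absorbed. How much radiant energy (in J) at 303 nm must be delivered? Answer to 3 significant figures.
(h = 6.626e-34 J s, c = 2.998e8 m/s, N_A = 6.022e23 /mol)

7.46 J

Product: 0.00199 mmol = 1.99e-6 mol.
Photons that must be absorbed: 1.99e-6 / 0.15 = 1.327e-5 mol.
Incident photons needed: 1.327e-5 / 0.702 = 1.890e-5 mol.
Photon energy: hc/λ = 6.556e-19 J; per mole, 3.948e5 J mol⁻¹.
Energy required: 1.890e-5 × 3.948e5 = 7.46 J.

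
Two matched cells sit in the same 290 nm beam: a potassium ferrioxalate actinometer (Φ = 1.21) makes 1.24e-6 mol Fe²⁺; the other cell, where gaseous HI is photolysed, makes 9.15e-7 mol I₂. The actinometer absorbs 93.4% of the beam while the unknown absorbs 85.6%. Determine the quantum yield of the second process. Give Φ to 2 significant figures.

Φ = 0.97

Photons absorbed by the actinometer: 1.24e-6 / 1.21 = 1.025e-6 mol.
Incident flux: 1.025e-6 / 0.934 = 1.097e-6 einstein.
Absorbed by unknown: 0.856 × 1.097e-6 = 9.390e-7 mol.
Φ(unknown) = 9.15e-7 / 9.390e-7 = 0.97.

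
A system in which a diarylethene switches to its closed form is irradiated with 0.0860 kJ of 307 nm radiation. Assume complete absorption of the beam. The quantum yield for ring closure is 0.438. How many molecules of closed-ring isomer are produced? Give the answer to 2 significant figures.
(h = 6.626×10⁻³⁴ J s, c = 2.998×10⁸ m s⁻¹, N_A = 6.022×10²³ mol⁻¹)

Photon energy at 307 nm: hc/λ = (6.626×10⁻³⁴)(2.998×10⁸)/(307×10⁻⁹) = 6.471×10⁻¹⁹ J.
Incident energy: 0.0860 kJ = 86.0 J.
Photons incident: 86.0 / 6.471×10⁻¹⁹ = 1.329×10²⁰, i.e. 1.329×10²⁰/6.022×10²³ = 2.207×10⁻⁴ mol.
Product: Φ × n_abs = 0.438 × 2.207×10⁻⁴ = 9.667×10⁻⁵ mol.
As a count: 9.667×10⁻⁵ × 6.022×10²³ = 5.8×10¹⁹.

5.8×10¹⁹ molecules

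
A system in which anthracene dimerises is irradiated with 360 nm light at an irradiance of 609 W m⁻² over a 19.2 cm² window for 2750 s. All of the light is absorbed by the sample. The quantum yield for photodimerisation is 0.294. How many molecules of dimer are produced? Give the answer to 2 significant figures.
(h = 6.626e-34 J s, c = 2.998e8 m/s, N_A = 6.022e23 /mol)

Photon energy at 360 nm: hc/λ = (6.626e-34)(2.998e8)/(360e-9) = 5.518e-19 J.
Energy delivered: (609 W m⁻²)(19.2e-4 m²)(2750 s) = 3216 J.
Photons incident: 3216 / 5.518e-19 = 5.828e21, i.e. 5.828e21/6.022e23 = 0.009678 mol.
Product: Φ × n_abs = 0.294 × 0.009678 = 0.002845 mol.
As a count: 0.002845 × 6.022e23 = 1.7e21.

1.7e21 molecules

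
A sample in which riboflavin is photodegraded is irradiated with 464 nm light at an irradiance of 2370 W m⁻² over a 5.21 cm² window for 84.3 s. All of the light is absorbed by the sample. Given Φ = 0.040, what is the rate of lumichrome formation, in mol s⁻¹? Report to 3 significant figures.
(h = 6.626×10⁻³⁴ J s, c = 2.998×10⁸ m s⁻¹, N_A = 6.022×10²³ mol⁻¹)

1.92×10⁻⁷ mol s⁻¹

Photon energy at 464 nm: hc/λ = (6.626×10⁻³⁴)(2.998×10⁸)/(464×10⁻⁹) = 4.281×10⁻¹⁹ J.
Energy delivered: (2370 W m⁻²)(5.21×10⁻⁴ m²)(84.3 s) = 104.1 J.
Photons incident: 104.1 / 4.281×10⁻¹⁹ = 2.432×10²⁰, i.e. 2.432×10²⁰/6.022×10²³ = 4.039×10⁻⁴ mol.
Product formed: 0.040 × 4.039×10⁻⁴ = 1.616×10⁻⁵ mol.
Rate: 1.616×10⁻⁵ / 84.3 s = 1.92×10⁻⁷ mol s⁻¹.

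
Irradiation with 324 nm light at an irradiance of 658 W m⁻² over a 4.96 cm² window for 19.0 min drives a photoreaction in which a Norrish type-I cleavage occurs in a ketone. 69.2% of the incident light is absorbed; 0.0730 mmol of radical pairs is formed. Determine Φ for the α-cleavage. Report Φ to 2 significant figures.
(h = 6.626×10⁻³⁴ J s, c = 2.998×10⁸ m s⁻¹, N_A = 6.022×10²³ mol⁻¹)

Φ = 0.10

Product: 0.0730 mmol = 7.30×10⁻⁵ mol.
Photon energy at 324 nm: hc/λ = (6.626×10⁻³⁴)(2.998×10⁸)/(324×10⁻⁹) = 6.131×10⁻¹⁹ J.
Energy delivered: (658 W m⁻²)(4.96×10⁻⁴ m²)(1140 s) = 372.1 J.
Photons incident: 372.1 / 6.131×10⁻¹⁹ = 6.069×10²⁰, i.e. 6.069×10²⁰/6.022×10²³ = 0.001008 mol.
Photons absorbed: 0.692 × 0.001008 = 6.975×10⁻⁴ mol.
Φ = 7.30×10⁻⁵ mol / 6.975×10⁻⁴ mol photons = 0.10.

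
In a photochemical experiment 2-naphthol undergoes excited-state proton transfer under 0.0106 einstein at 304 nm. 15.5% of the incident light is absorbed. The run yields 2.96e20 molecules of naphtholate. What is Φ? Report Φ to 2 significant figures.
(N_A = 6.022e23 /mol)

Product: 2.96e20 / 6.022e23 = 4.915e-4 mol.
Photons absorbed: 0.155 × 0.0106 = 0.001643 mol.
Φ = 4.915e-4 mol / 0.001643 mol photons = 0.30.

Φ = 0.30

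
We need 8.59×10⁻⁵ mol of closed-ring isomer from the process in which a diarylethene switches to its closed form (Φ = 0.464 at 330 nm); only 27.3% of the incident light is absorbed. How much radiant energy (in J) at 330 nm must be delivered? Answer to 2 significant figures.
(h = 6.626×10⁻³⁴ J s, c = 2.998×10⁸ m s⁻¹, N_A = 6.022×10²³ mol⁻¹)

Photons that must be absorbed: 8.59×10⁻⁵ / 0.464 = 1.851×10⁻⁴ mol.
Incident photons needed: 1.851×10⁻⁴ / 0.273 = 6.780×10⁻⁴ mol.
Photon energy: hc/λ = 6.020×10⁻¹⁹ J; per mole, 3.625×10⁵ J mol⁻¹.
Energy required: 6.780×10⁻⁴ × 3.625×10⁵ = 250 J.

250 J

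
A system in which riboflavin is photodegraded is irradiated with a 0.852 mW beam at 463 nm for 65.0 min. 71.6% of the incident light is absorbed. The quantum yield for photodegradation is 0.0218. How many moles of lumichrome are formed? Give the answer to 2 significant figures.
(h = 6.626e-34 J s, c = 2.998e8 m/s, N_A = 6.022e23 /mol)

2.0e-7 mol

Photon energy at 463 nm: hc/λ = (6.626e-34)(2.998e8)/(463e-9) = 4.290e-19 J.
Energy delivered: (0.852 mW)(3900 s) = 3.323 J.
Photons incident: 3.323 / 4.290e-19 = 7.746e18, i.e. 7.746e18/6.022e23 = 1.286e-5 mol.
Photons absorbed: 0.716 × 1.286e-5 = 9.208e-6 mol.
Product: Φ × n_abs = 0.0218 × 9.208e-6 = 2.007e-7 mol.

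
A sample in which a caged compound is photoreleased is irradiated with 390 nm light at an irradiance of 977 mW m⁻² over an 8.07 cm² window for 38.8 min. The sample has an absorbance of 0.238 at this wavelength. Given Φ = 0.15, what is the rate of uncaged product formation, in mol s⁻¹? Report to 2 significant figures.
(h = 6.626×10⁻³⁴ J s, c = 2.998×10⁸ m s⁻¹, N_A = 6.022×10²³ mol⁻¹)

Photon energy at 390 nm: hc/λ = (6.626×10⁻³⁴)(2.998×10⁸)/(390×10⁻⁹) = 5.094×10⁻¹⁹ J.
Energy delivered: (977 mW m⁻²)(8.07×10⁻⁴ m²)(2328 s) = 1.835 J.
Photons incident: 1.835 / 5.094×10⁻¹⁹ = 3.602×10¹⁸, i.e. 3.602×10¹⁸/6.022×10²³ = 5.981×10⁻⁶ mol.
Fraction absorbed: 1 − 10^(−0.238) = 0.4219.
Photons absorbed: 0.4219 × 5.981×10⁻⁶ = 2.523×10⁻⁶ mol.
Product formed: 0.15 × 2.523×10⁻⁶ = 3.784×10⁻⁷ mol.
Rate: 3.784×10⁻⁷ / 2328 s = 1.6×10⁻¹⁰ mol s⁻¹.

1.6×10⁻¹⁰ mol s⁻¹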